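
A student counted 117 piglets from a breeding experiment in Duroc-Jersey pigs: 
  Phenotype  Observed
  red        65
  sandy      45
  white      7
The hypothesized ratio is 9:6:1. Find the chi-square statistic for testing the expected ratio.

The 9:6:1 ratio has 16 parts, so with N = 117 the expected counts are:
  red: 117 × 9/16 = 65.8125
  sandy: 117 × 6/16 = 43.875
  white: 117 × 1/16 = 7.3125
χ² = Σ (O − E)² / E
  red: (65 − 65.8125)² / 65.8125 = 0.0100
  sandy: (45 − 43.875)² / 43.875 = 0.0288
  white: (7 − 7.3125)² / 7.3125 = 0.0134
χ² = 0.0100 + 0.0288 + 0.0134 = 0.0522 ≈ 0.052

0.052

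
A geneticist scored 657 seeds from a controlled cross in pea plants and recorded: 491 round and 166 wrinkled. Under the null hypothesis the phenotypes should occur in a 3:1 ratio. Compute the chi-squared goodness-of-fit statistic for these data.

0.025

Expected counts for N = 657 under a 3:1 ratio (total parts = 4):
  round: 657 × 3/4 = 492.75
  wrinkled: 657 × 1/4 = 164.25
χ² = Σ (O − E)² / E
  round: (491 − 492.75)² / 492.75 = 0.0062
  wrinkled: (166 − 164.25)² / 164.25 = 0.0186
χ² = 0.0062 + 0.0186 = 0.0248 ≈ 0.025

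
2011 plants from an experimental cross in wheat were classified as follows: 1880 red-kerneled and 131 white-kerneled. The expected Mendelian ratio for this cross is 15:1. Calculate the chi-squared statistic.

0.240

Expected counts for N = 2011 under a 15:1 ratio (total parts = 16):
  red-kerneled: 2011 × 15/16 = 1885.3125
  white-kerneled: 2011 × 1/16 = 125.6875
χ² = Σ (O − E)² / E
  red-kerneled: (1880 − 1885.3125)² / 1885.3125 = 0.0150
  white-kerneled: (131 − 125.6875)² / 125.6875 = 0.2245
χ² = 0.0150 + 0.2245 = 0.2395 ≈ 0.240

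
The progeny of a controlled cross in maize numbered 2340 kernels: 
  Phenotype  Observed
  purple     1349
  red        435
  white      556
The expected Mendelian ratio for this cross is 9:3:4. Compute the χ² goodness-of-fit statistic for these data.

2.285

The 9:3:4 ratio has 16 parts, so with N = 2340 the expected counts are:
  purple: 2340 × 9/16 = 1316.25
  red: 2340 × 3/16 = 438.75
  white: 2340 × 4/16 = 585
χ² = Σ (O − E)² / E
  purple: (1349 − 1316.25)² / 1316.25 = 0.8149
  red: (435 − 438.75)² / 438.75 = 0.0321
  white: (556 − 585)² / 585 = 1.4376
χ² = 0.8149 + 0.0321 + 1.4376 = 2.2846 ≈ 2.285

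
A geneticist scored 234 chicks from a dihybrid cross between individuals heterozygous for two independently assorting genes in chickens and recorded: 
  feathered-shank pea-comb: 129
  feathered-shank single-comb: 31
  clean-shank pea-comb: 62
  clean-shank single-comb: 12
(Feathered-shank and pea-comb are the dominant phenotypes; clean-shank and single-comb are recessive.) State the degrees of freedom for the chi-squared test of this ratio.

3

A dihybrid F₂ with independent assortment and complete dominance at both loci gives a 9:3:3:1 phenotypic ratio.
A goodness-of-fit test with 4 phenotype classes has df = 4 − 1 = 3.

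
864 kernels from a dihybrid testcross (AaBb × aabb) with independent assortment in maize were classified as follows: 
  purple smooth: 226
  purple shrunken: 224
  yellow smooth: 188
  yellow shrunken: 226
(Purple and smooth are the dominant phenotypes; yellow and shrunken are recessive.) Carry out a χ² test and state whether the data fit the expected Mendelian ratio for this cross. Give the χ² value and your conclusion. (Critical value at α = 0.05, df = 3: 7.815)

4.852; consistent

A dihybrid testcross with independent assortment gives a 1:1:1:1 ratio.
Expected counts for N = 864 under a 1:1:1:1 ratio (total parts = 4):
  purple smooth: 864 × 1/4 = 216
  purple shrunken: 864 × 1/4 = 216
  yellow smooth: 864 × 1/4 = 216
  yellow shrunken: 864 × 1/4 = 216
χ² = Σ (O − E)² / E
  purple smooth: (226 − 216)² / 216 = 0.4630
  purple shrunken: (224 − 216)² / 216 = 0.2963
  yellow smooth: (188 − 216)² / 216 = 3.6296
  yellow shrunken: (226 − 216)² / 216 = 0.4630
χ² = 0.4630 + 0.2963 + 3.6296 + 0.4630 = 4.8519 ≈ 4.852
Degrees of freedom = 4 − 1 = 3; critical value at α = 0.05 is 7.815.
Since 4.852 < 7.815, we fail to reject the null hypothesis — the data are consistent with the 1:1:1:1 ratio.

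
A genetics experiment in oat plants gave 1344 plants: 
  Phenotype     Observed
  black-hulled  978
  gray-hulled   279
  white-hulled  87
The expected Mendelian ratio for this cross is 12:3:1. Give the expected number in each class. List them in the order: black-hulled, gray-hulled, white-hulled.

1008, 252, 84

Under the 12:3:1 hypothesis (Σ ratio = 16, N = 1344):
  black-hulled: 1344 × 12/16 = 1008
  gray-hulled: 1344 × 3/16 = 252
  white-hulled: 1344 × 1/16 = 84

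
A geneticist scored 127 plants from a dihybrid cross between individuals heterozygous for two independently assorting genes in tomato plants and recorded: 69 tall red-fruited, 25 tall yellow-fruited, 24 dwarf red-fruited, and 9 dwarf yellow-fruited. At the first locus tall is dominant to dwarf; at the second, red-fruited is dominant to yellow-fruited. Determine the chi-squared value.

A dihybrid F₂ with independent assortment and complete dominance at both loci gives a 9:3:3:1 phenotypic ratio.
Under the 9:3:3:1 hypothesis (Σ ratio = 16, N = 127):
  tall red-fruited: 127 × 9/16 = 71.4375
  tall yellow-fruited: 127 × 3/16 = 23.8125
  dwarf red-fruited: 127 × 3/16 = 23.8125
  dwarf yellow-fruited: 127 × 1/16 = 7.9375
χ² = Σ (O − E)² / E
  tall red-fruited: (69 − 71.4375)² / 71.4375 = 0.0832
  tall yellow-fruited: (25 − 23.8125)² / 23.8125 = 0.0592
  dwarf red-fruited: (24 − 23.8125)² / 23.8125 = 0.0015
  dwarf yellow-fruited: (9 − 7.9375)² / 7.9375 = 0.1422
χ² = 0.0832 + 0.0592 + 0.0015 + 0.1422 = 0.2861 ≈ 0.286

0.286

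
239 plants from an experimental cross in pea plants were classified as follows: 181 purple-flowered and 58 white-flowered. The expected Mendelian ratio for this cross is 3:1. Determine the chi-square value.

0.068

Expected counts for N = 239 under a 3:1 ratio (total parts = 4):
  purple-flowered: 239 × 3/4 = 179.25
  white-flowered: 239 × 1/4 = 59.75
χ² = Σ (O − E)² / E
  purple-flowered: (181 − 179.25)² / 179.25 = 0.0171
  white-flowered: (58 − 59.75)² / 59.75 = 0.0513
χ² = 0.0171 + 0.0513 = 0.0684 ≈ 0.068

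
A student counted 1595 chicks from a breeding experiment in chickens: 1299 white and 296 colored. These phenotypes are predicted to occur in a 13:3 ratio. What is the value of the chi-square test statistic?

0.039

Expected counts for N = 1595 under a 13:3 ratio (total parts = 16):
  white: 1595 × 13/16 = 1295.9375
  colored: 1595 × 3/16 = 299.0625
χ² = Σ (O − E)² / E
  white: (1299 − 1295.9375)² / 1295.9375 = 0.0072
  colored: (296 − 299.0625)² / 299.0625 = 0.0314
χ² = 0.0072 + 0.0314 = 0.0386 ≈ 0.039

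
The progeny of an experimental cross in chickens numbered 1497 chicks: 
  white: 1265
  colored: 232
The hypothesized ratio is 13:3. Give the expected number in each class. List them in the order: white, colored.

1216.3125, 280.6875

Total ratio parts = 16. Expected numbers out of 1497:
  white: 1497 × 13/16 = 1216.3125
  colored: 1497 × 3/16 = 280.6875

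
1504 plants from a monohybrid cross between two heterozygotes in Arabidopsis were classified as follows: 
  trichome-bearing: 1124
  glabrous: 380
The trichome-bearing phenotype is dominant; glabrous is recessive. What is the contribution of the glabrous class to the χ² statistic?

0.043

For a monohybrid cross between heterozygotes with complete dominance, the expected phenotypic ratio is 3:1.
Expected counts for N = 1504 under a 3:1 ratio (total parts = 4):
  trichome-bearing: 1504 × 3/4 = 1128
  glabrous: 1504 × 1/4 = 376
Contribution of glabrous: (380 − 376)² / 376 = 0.0426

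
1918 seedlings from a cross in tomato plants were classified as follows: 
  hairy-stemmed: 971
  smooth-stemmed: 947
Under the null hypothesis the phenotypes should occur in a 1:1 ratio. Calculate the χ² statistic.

The 1:1 ratio has 2 parts, so with N = 1918 the expected counts are:
  hairy-stemmed: 1918 × 1/2 = 959
  smooth-stemmed: 1918 × 1/2 = 959
χ² = Σ (O − E)² / E
  hairy-stemmed: (971 − 959)² / 959 = 0.1502
  smooth-stemmed: (947 − 959)² / 959 = 0.1502
χ² = 0.1502 + 0.1502 = 0.3004 ≈ 0.300

0.300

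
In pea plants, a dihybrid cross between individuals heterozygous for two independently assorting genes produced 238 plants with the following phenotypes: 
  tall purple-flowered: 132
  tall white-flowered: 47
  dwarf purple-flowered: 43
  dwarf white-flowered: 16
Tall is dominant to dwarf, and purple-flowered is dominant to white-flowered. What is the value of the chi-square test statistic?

0.297

A dihybrid F₂ with independent assortment and complete dominance at both loci gives a 9:3:3:1 phenotypic ratio.
Under the 9:3:3:1 hypothesis (Σ ratio = 16, N = 238):
  tall purple-flowered: 238 × 9/16 = 133.875
  tall white-flowered: 238 × 3/16 = 44.625
  dwarf purple-flowered: 238 × 3/16 = 44.625
  dwarf white-flowered: 238 × 1/16 = 14.875
χ² = Σ (O − E)² / E
  tall purple-flowered: (132 − 133.875)² / 133.875 = 0.0263
  tall white-flowered: (47 − 44.625)² / 44.625 = 0.1264
  dwarf purple-flowered: (43 − 44.625)² / 44.625 = 0.0592
  dwarf white-flowered: (16 − 14.875)² / 14.875 = 0.0851
χ² = 0.0263 + 0.1264 + 0.0592 + 0.0851 = 0.297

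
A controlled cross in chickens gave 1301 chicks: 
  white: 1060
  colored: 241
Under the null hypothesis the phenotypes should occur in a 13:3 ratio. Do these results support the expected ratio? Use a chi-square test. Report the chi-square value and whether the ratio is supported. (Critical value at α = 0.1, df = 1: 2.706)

0.044; consistent

Total ratio parts = 16. Expected numbers out of 1301:
  white: 1301 × 13/16 = 1057.0625
  colored: 1301 × 3/16 = 243.9375
χ² = Σ (O − E)² / E
  white: (1060 − 1057.0625)² / 1057.0625 = 0.0082
  colored: (241 − 243.9375)² / 243.9375 = 0.0354
χ² = 0.0082 + 0.0354 = 0.0436 ≈ 0.044
Degrees of freedom = 2 − 1 = 1; critical value at α = 0.1 is 2.706.
Since 0.044 < 2.706, we fail to reject the null hypothesis — the data are consistent with the 13:3 ratio.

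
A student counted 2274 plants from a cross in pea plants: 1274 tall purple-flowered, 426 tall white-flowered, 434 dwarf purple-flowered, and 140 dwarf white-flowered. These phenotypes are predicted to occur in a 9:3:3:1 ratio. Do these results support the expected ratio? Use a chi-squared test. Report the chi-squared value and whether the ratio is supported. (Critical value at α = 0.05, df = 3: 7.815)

0.189; consistent

Under the 9:3:3:1 hypothesis (Σ ratio = 16, N = 2274):
  tall purple-flowered: 2274 × 9/16 = 1279.125
  tall white-flowered: 2274 × 3/16 = 426.375
  dwarf purple-flowered: 2274 × 3/16 = 426.375
  dwarf white-flowered: 2274 × 1/16 = 142.125
χ² = Σ (O − E)² / E
  tall purple-flowered: (1274 − 1279.125)² / 1279.125 = 0.0205
  tall white-flowered: (426 − 426.375)² / 426.375 = 0.0003
  dwarf purple-flowered: (434 − 426.375)² / 426.375 = 0.1364
  dwarf white-flowered: (140 − 142.125)² / 142.125 = 0.0318
χ² = 0.0205 + 0.0003 + 0.1364 + 0.0318 = 0.189
Degrees of freedom = 4 − 1 = 3; critical value at α = 0.05 is 7.815.
Since 0.189 < 7.815, we fail to reject the null hypothesis — the data are consistent with the 9:3:3:1 ratio.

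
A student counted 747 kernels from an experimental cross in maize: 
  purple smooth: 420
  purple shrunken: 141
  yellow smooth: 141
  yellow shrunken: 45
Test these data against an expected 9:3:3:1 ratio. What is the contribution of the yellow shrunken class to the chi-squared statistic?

Expected counts for N = 747 under a 9:3:3:1 ratio (total parts = 16):
  purple smooth: 747 × 9/16 = 420.1875
  purple shrunken: 747 × 3/16 = 140.0625
  yellow smooth: 747 × 3/16 = 140.0625
  yellow shrunken: 747 × 1/16 = 46.6875
Contribution of yellow shrunken: (45 − 46.6875)² / 46.6875 = 0.0610

0.061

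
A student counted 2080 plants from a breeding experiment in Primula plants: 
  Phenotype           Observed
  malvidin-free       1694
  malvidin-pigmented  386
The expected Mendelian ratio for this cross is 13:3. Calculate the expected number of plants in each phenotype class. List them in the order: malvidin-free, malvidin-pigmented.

Total ratio parts = 16. Expected numbers out of 2080:
  malvidin-free: 2080 × 13/16 = 1690
  malvidin-pigmented: 2080 × 3/16 = 390

1690, 390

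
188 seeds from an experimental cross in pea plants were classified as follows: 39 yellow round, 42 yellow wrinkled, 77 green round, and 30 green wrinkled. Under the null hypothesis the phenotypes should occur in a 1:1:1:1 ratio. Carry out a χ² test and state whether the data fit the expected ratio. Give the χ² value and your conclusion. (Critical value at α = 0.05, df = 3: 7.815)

27.191; not consistent

Total ratio parts = 4. Expected numbers out of 188:
  yellow round: 188 × 1/4 = 47
  yellow wrinkled: 188 × 1/4 = 47
  green round: 188 × 1/4 = 47
  green wrinkled: 188 × 1/4 = 47
χ² = Σ (O − E)² / E
  yellow round: (39 − 47)² / 47 = 1.3617
  yellow wrinkled: (42 − 47)² / 47 = 0.5319
  green round: (77 − 47)² / 47 = 19.1489
  green wrinkled: (30 − 47)² / 47 = 6.1489
χ² = 1.3617 + 0.5319 + 19.1489 + 6.1489 = 27.1914 ≈ 27.191
Degrees of freedom = 4 − 1 = 3; critical value at α = 0.05 is 7.815.
Since 27.191 > 7.815, we reject the null hypothesis — the data do not fit the 1:1:1:1 ratio.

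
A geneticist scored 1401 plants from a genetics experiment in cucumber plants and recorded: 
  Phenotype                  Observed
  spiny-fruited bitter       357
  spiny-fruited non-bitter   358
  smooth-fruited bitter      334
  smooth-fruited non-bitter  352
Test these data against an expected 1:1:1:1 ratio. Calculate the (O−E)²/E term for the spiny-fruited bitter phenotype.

0.130

Under the 1:1:1:1 hypothesis (Σ ratio = 4, N = 1401):
  spiny-fruited bitter: 1401 × 1/4 = 350.25
  spiny-fruited non-bitter: 1401 × 1/4 = 350.25
  smooth-fruited bitter: 1401 × 1/4 = 350.25
  smooth-fruited non-bitter: 1401 × 1/4 = 350.25
Contribution of spiny-fruited bitter: (357 − 350.25)² / 350.25 = 0.1301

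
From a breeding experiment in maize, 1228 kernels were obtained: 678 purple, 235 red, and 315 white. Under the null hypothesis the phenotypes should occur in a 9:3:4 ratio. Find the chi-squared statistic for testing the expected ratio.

Expected counts for N = 1228 under a 9:3:4 ratio (total parts = 16):
  purple: 1228 × 9/16 = 690.75
  red: 1228 × 3/16 = 230.25
  white: 1228 × 4/16 = 307
χ² = Σ (O − E)² / E
  purple: (678 − 690.75)² / 690.75 = 0.2353
  red: (235 − 230.25)² / 230.25 = 0.0980
  white: (315 − 307)² / 307 = 0.2085
χ² = 0.2353 + 0.0980 + 0.2085 = 0.5418 ≈ 0.542

0.542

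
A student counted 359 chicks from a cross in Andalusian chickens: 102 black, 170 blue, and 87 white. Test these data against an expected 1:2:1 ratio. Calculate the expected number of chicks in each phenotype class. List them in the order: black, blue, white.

89.75, 179.5, 89.75

Under the 1:2:1 hypothesis (Σ ratio = 4, N = 359):
  black: 359 × 1/4 = 89.75
  blue: 359 × 2/4 = 179.5
  white: 359 × 1/4 = 89.75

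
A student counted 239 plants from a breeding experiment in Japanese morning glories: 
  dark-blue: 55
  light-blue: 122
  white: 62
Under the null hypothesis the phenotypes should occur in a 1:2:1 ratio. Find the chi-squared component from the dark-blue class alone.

0.378

Expected counts for N = 239 under a 1:2:1 ratio (total parts = 4):
  dark-blue: 239 × 1/4 = 59.75
  light-blue: 239 × 2/4 = 119.5
  white: 239 × 1/4 = 59.75
Contribution of dark-blue: (55 − 59.75)² / 59.75 = 0.3776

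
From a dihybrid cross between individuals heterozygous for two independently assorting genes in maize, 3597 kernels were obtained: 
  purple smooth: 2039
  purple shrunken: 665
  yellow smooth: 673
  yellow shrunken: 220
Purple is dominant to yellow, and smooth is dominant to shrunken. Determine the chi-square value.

A dihybrid F₂ with independent assortment and complete dominance at both loci gives a 9:3:3:1 phenotypic ratio.
Under the 9:3:3:1 hypothesis (Σ ratio = 16, N = 3597):
  purple smooth: 3597 × 9/16 = 2023.3125
  purple shrunken: 3597 × 3/16 = 674.4375
  yellow smooth: 3597 × 3/16 = 674.4375
  yellow shrunken: 3597 × 1/16 = 224.8125
χ² = Σ (O − E)² / E
  purple smooth: (2039 − 2023.3125)² / 2023.3125 = 0.1216
  purple shrunken: (665 − 674.4375)² / 674.4375 = 0.1321
  yellow smooth: (673 − 674.4375)² / 674.4375 = 0.0031
  yellow shrunken: (220 − 224.8125)² / 224.8125 = 0.1030
χ² = 0.1216 + 0.1321 + 0.0031 + 0.1030 = 0.3598 ≈ 0.360

0.360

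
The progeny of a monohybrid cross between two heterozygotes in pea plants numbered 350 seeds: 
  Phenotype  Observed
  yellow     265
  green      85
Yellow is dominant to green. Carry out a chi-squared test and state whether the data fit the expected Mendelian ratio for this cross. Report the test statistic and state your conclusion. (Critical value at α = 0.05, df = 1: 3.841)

For a monohybrid cross between heterozygotes with complete dominance, the expected phenotypic ratio is 3:1.
Total ratio parts = 4. Expected numbers out of 350:
  yellow: 350 × 3/4 = 262.5
  green: 350 × 1/4 = 87.5
χ² = Σ (O − E)² / E
  yellow: (265 − 262.5)² / 262.5 = 0.0238
  green: (85 − 87.5)² / 87.5 = 0.0714
χ² = 0.0238 + 0.0714 = 0.0952 ≈ 0.095
Degrees of freedom = 2 − 1 = 1; critical value at α = 0.05 is 3.841.
Since 0.095 < 3.841, we fail to reject the null hypothesis — the data are consistent with the 3:1 ratio.

0.095; consistent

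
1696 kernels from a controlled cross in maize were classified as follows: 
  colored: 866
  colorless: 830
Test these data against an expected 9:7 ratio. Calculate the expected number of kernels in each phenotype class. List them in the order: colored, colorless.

Expected counts for N = 1696 under a 9:7 ratio (total parts = 16):
  colored: 1696 × 9/16 = 954
  colorless: 1696 × 7/16 = 742

954, 742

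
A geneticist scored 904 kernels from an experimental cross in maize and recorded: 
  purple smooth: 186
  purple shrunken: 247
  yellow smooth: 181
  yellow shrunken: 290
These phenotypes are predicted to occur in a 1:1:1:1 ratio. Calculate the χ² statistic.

Expected counts for N = 904 under a 1:1:1:1 ratio (total parts = 4):
  purple smooth: 904 × 1/4 = 226
  purple shrunken: 904 × 1/4 = 226
  yellow smooth: 904 × 1/4 = 226
  yellow shrunken: 904 × 1/4 = 226
χ² = Σ (O − E)² / E
  purple smooth: (186 − 226)² / 226 = 7.0796
  purple shrunken: (247 − 226)² / 226 = 1.9513
  yellow smooth: (181 − 226)² / 226 = 8.9602
  yellow shrunken: (290 − 226)² / 226 = 18.1239
χ² = 7.0796 + 1.9513 + 8.9602 + 18.1239 = 36.115

36.115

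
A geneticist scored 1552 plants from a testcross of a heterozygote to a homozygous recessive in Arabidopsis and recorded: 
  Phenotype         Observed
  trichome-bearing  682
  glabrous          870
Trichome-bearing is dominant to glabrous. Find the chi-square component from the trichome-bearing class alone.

11.387

A testcross of a heterozygote (Aa × aa) gives a 1:1 phenotypic ratio.
The 1:1 ratio has 2 parts, so with N = 1552 the expected counts are:
  trichome-bearing: 1552 × 1/2 = 776
  glabrous: 1552 × 1/2 = 776
Contribution of trichome-bearing: (682 − 776)² / 776 = 11.3866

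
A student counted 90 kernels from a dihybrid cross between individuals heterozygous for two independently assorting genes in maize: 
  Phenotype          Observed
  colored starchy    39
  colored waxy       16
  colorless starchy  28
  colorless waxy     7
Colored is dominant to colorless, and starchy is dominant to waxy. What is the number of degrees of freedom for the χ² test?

3

A dihybrid F₂ with independent assortment and complete dominance at both loci gives a 9:3:3:1 phenotypic ratio.
A goodness-of-fit test with 4 phenotype classes has df = 4 − 1 = 3.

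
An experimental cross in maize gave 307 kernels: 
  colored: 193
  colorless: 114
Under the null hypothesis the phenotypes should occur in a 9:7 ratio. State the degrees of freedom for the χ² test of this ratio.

A goodness-of-fit test with 2 phenotype classes has df = 2 − 1 = 1.

1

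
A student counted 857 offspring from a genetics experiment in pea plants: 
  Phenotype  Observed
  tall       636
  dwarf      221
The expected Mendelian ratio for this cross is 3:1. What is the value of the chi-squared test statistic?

0.284

Under the 3:1 hypothesis (Σ ratio = 4, N = 857):
  tall: 857 × 3/4 = 642.75
  dwarf: 857 × 1/4 = 214.25
χ² = Σ (O − E)² / E
  tall: (636 − 642.75)² / 642.75 = 0.0709
  dwarf: (221 − 214.25)² / 214.25 = 0.2127
χ² = 0.0709 + 0.2127 = 0.2836 ≈ 0.284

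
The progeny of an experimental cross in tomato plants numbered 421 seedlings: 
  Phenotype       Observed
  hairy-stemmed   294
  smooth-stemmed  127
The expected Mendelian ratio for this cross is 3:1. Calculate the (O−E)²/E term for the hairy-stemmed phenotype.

1.498

Total ratio parts = 4. Expected numbers out of 421:
  hairy-stemmed: 421 × 3/4 = 315.75
  smooth-stemmed: 421 × 1/4 = 105.25
Contribution of hairy-stemmed: (294 − 315.75)² / 315.75 = 1.4982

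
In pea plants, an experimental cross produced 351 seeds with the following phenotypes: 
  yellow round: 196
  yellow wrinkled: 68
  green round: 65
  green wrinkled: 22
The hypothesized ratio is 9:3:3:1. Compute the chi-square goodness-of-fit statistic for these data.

0.093

Total ratio parts = 16. Expected numbers out of 351:
  yellow round: 351 × 9/16 = 197.4375
  yellow wrinkled: 351 × 3/16 = 65.8125
  green round: 351 × 3/16 = 65.8125
  green wrinkled: 351 × 1/16 = 21.9375
χ² = Σ (O − E)² / E
  yellow round: (196 − 197.4375)² / 197.4375 = 0.0105
  yellow wrinkled: (68 − 65.8125)² / 65.8125 = 0.0727
  green round: (65 − 65.8125)² / 65.8125 = 0.0100
  green wrinkled: (22 − 21.9375)² / 21.9375 = 0.0002
χ² = 0.0105 + 0.0727 + 0.0100 + 0.0002 = 0.0934 ≈ 0.093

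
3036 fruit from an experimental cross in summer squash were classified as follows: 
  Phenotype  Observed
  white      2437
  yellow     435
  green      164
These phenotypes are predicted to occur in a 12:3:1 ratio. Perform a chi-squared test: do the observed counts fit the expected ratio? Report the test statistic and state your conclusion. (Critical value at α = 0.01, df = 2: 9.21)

The 12:3:1 ratio has 16 parts, so with N = 3036 the expected counts are:
  white: 3036 × 12/16 = 2277
  yellow: 3036 × 3/16 = 569.25
  green: 3036 × 1/16 = 189.75
χ² = Σ (O − E)² / E
  white: (2437 − 2277)² / 2277 = 11.2429
  yellow: (435 − 569.25)² / 569.25 = 31.6611
  green: (164 − 189.75)² / 189.75 = 3.4944
χ² = 11.2429 + 31.6611 + 3.4944 = 46.3984 ≈ 46.398
Degrees of freedom = 3 − 1 = 2; critical value at α = 0.01 is 9.21.
Since 46.398 > 9.21, we reject the null hypothesis — the data do not fit the 12:3:1 ratio.

46.398; not consistent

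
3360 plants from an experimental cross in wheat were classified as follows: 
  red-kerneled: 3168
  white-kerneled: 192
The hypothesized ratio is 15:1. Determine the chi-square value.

The 15:1 ratio has 16 parts, so with N = 3360 the expected counts are:
  red-kerneled: 3360 × 15/16 = 3150
  white-kerneled: 3360 × 1/16 = 210
χ² = Σ (O − E)² / E
  red-kerneled: (3168 − 3150)² / 3150 = 0.1029
  white-kerneled: (192 − 210)² / 210 = 1.5429
χ² = 0.1029 + 1.5429 = 1.6458 ≈ 1.646

1.646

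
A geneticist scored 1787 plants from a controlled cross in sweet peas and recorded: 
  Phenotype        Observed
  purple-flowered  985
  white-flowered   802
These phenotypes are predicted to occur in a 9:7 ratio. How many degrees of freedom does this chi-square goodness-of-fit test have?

A goodness-of-fit test with 2 phenotype classes has df = 2 − 1 = 1.

1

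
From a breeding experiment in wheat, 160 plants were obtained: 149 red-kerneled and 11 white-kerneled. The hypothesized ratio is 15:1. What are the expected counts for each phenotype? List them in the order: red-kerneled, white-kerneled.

150, 10

Under the 15:1 hypothesis (Σ ratio = 16, N = 160):
  red-kerneled: 160 × 15/16 = 150
  white-kerneled: 160 × 1/16 = 10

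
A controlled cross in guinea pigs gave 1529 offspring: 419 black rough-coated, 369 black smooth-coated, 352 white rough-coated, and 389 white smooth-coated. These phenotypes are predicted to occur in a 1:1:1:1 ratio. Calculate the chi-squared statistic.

6.506

Total ratio parts = 4. Expected numbers out of 1529:
  black rough-coated: 1529 × 1/4 = 382.25
  black smooth-coated: 1529 × 1/4 = 382.25
  white rough-coated: 1529 × 1/4 = 382.25
  white smooth-coated: 1529 × 1/4 = 382.25
χ² = Σ (O − E)² / E
  black rough-coated: (419 − 382.25)² / 382.25 = 3.5332
  black smooth-coated: (369 − 382.25)² / 382.25 = 0.4593
  white rough-coated: (352 − 382.25)² / 382.25 = 2.3939
  white smooth-coated: (389 − 382.25)² / 382.25 = 0.1192
χ² = 3.5332 + 0.4593 + 2.3939 + 0.1192 = 6.5056 ≈ 6.506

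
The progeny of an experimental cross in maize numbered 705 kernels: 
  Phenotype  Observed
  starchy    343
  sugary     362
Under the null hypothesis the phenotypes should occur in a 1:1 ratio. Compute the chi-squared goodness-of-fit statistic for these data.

Under the 1:1 hypothesis (Σ ratio = 2, N = 705):
  starchy: 705 × 1/2 = 352.5
  sugary: 705 × 1/2 = 352.5
χ² = Σ (O − E)² / E
  starchy: (343 − 352.5)² / 352.5 = 0.2560
  sugary: (362 − 352.5)² / 352.5 = 0.2560
χ² = 0.2560 + 0.2560 = 0.512

0.512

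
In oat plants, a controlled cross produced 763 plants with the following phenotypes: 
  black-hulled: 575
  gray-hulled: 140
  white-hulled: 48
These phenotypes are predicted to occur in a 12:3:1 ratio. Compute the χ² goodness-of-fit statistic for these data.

0.081

Under the 12:3:1 hypothesis (Σ ratio = 16, N = 763):
  black-hulled: 763 × 12/16 = 572.25
  gray-hulled: 763 × 3/16 = 143.0625
  white-hulled: 763 × 1/16 = 47.6875
χ² = Σ (O − E)² / E
  black-hulled: (575 − 572.25)² / 572.25 = 0.0132
  gray-hulled: (140 − 143.0625)² / 143.0625 = 0.0656
  white-hulled: (48 − 47.6875)² / 47.6875 = 0.0020
χ² = 0.0132 + 0.0656 + 0.0020 = 0.0808 ≈ 0.081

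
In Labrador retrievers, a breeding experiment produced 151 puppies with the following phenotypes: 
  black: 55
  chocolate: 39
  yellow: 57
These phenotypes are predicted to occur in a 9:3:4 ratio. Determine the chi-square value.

24.403

The 9:3:4 ratio has 16 parts, so with N = 151 the expected counts are:
  black: 151 × 9/16 = 84.9375
  chocolate: 151 × 3/16 = 28.3125
  yellow: 151 × 4/16 = 37.75
χ² = Σ (O − E)² / E
  black: (55 − 84.9375)² / 84.9375 = 10.5519
  chocolate: (39 − 28.3125)² / 28.3125 = 4.0344
  yellow: (57 − 37.75)² / 37.75 = 9.8162
χ² = 10.5519 + 4.0344 + 9.8162 = 24.4025 ≈ 24.403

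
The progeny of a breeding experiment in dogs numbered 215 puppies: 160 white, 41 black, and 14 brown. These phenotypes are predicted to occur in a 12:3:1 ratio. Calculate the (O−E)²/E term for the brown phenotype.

0.024

The 12:3:1 ratio has 16 parts, so with N = 215 the expected counts are:
  white: 215 × 12/16 = 161.25
  black: 215 × 3/16 = 40.3125
  brown: 215 × 1/16 = 13.4375
Contribution of brown: (14 − 13.4375)² / 13.4375 = 0.0235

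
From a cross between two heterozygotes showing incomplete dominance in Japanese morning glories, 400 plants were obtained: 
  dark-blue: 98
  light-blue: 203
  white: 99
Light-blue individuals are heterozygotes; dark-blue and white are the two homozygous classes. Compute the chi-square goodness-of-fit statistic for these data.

0.095

With incomplete dominance, a heterozygote × heterozygote cross gives a 1:2:1 phenotypic ratio.
The 1:2:1 ratio has 4 parts, so with N = 400 the expected counts are:
  dark-blue: 400 × 1/4 = 100
  light-blue: 400 × 2/4 = 200
  white: 400 × 1/4 = 100
χ² = Σ (O − E)² / E
  dark-blue: (98 − 100)² / 100 = 0.0400
  light-blue: (203 − 200)² / 200 = 0.0450
  white: (99 − 100)² / 100 = 0.0100
χ² = 0.0400 + 0.0450 + 0.0100 = 0.095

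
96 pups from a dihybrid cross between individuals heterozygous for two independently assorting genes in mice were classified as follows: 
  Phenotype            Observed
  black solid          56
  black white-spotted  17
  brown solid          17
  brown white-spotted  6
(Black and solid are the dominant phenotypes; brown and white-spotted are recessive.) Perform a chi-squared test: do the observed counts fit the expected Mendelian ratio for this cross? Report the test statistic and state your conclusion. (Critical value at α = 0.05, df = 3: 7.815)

0.185; consistent

A dihybrid F₂ with independent assortment and complete dominance at both loci gives a 9:3:3:1 phenotypic ratio.
Under the 9:3:3:1 hypothesis (Σ ratio = 16, N = 96):
  black solid: 96 × 9/16 = 54
  black white-spotted: 96 × 3/16 = 18
  brown solid: 96 × 3/16 = 18
  brown white-spotted: 96 × 1/16 = 6
χ² = Σ (O − E)² / E
  black solid: (56 − 54)² / 54 = 0.0741
  black white-spotted: (17 − 18)² / 18 = 0.0556
  brown solid: (17 − 18)² / 18 = 0.0556
  brown white-spotted: (6 − 6)² / 6 = 0.0000
χ² = 0.0741 + 0.0556 + 0.0556 + 0.0000 = 0.1853 ≈ 0.185
Degrees of freedom = 4 − 1 = 3; critical value at α = 0.05 is 7.815.
Since 0.185 < 7.815, we fail to reject the null hypothesis — the data are consistent with the 9:3:3:1 ratio.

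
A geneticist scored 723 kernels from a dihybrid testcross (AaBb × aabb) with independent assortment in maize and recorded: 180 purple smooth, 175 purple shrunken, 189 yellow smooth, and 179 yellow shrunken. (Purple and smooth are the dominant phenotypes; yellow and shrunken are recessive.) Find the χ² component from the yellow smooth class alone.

0.377

A dihybrid testcross with independent assortment gives a 1:1:1:1 ratio.
Total ratio parts = 4. Expected numbers out of 723:
  purple smooth: 723 × 1/4 = 180.75
  purple shrunken: 723 × 1/4 = 180.75
  yellow smooth: 723 × 1/4 = 180.75
  yellow shrunken: 723 × 1/4 = 180.75
Contribution of yellow smooth: (189 − 180.75)² / 180.75 = 0.3766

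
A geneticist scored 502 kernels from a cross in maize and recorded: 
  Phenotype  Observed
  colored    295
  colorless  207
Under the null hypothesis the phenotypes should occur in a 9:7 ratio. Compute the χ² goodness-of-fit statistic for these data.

1.290

Under the 9:7 hypothesis (Σ ratio = 16, N = 502):
  colored: 502 × 9/16 = 282.375
  colorless: 502 × 7/16 = 219.625
χ² = Σ (O − E)² / E
  colored: (295 − 282.375)² / 282.375 = 0.5645
  colorless: (207 − 219.625)² / 219.625 = 0.7257
χ² = 0.5645 + 0.7257 = 1.2902 ≈ 1.290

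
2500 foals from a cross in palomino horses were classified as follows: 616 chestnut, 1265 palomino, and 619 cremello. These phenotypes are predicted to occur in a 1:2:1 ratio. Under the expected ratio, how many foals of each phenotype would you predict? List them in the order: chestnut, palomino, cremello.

625, 1250, 625

Expected counts for N = 2500 under a 1:2:1 ratio (total parts = 4):
  chestnut: 2500 × 1/4 = 625
  palomino: 2500 × 2/4 = 1250
  cremello: 2500 × 1/4 = 625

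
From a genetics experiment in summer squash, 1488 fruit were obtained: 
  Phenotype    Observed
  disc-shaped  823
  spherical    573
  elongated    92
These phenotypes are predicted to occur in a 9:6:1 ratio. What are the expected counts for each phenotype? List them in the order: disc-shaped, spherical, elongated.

837, 558, 93

The 9:6:1 ratio has 16 parts, so with N = 1488 the expected counts are:
  disc-shaped: 1488 × 9/16 = 837
  spherical: 1488 × 6/16 = 558
  elongated: 1488 × 1/16 = 93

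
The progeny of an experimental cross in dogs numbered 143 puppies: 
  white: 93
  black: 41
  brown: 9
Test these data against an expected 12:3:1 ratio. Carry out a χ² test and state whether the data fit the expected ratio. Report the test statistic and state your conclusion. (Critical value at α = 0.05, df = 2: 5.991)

Total ratio parts = 16. Expected numbers out of 143:
  white: 143 × 12/16 = 107.25
  black: 143 × 3/16 = 26.8125
  brown: 143 × 1/16 = 8.9375
χ² = Σ (O − E)² / E
  white: (93 − 107.25)² / 107.25 = 1.8934
  black: (41 − 26.8125)² / 26.8125 = 7.5071
  brown: (9 − 8.9375)² / 8.9375 = 0.0004
χ² = 1.8934 + 7.5071 + 0.0004 = 9.4009 ≈ 9.401
Degrees of freedom = 3 − 1 = 2; critical value at α = 0.05 is 5.991.
Since 9.401 > 5.991, we reject the null hypothesis — the data do not fit the 12:3:1 ratio.

9.401; not consistent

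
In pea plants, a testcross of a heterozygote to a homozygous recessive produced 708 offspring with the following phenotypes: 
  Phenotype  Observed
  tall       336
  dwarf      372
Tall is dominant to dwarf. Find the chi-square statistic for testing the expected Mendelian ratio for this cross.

A testcross of a heterozygote (Aa × aa) gives a 1:1 phenotypic ratio.
Under the 1:1 hypothesis (Σ ratio = 2, N = 708):
  tall: 708 × 1/2 = 354
  dwarf: 708 × 1/2 = 354
χ² = Σ (O − E)² / E
  tall: (336 − 354)² / 354 = 0.9153
  dwarf: (372 − 354)² / 354 = 0.9153
χ² = 0.9153 + 0.9153 = 1.8306 ≈ 1.831

1.831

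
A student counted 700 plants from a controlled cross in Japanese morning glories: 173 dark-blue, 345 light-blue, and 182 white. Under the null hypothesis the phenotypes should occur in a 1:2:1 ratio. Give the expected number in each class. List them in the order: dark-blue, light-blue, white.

Expected counts for N = 700 under a 1:2:1 ratio (total parts = 4):
  dark-blue: 700 × 1/4 = 175
  light-blue: 700 × 2/4 = 350
  white: 700 × 1/4 = 175

175, 350, 175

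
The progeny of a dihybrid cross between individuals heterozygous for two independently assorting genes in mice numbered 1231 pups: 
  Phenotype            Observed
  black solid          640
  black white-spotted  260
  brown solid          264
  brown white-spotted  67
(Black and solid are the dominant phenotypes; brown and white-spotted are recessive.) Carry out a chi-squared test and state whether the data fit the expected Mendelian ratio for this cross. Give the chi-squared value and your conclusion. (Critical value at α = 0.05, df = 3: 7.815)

A dihybrid F₂ with independent assortment and complete dominance at both loci gives a 9:3:3:1 phenotypic ratio.
Under the 9:3:3:1 hypothesis (Σ ratio = 16, N = 1231):
  black solid: 1231 × 9/16 = 692.4375
  black white-spotted: 1231 × 3/16 = 230.8125
  brown solid: 1231 × 3/16 = 230.8125
  brown white-spotted: 1231 × 1/16 = 76.9375
χ² = Σ (O − E)² / E
  black solid: (640 − 692.4375)² / 692.4375 = 3.9710
  black white-spotted: (260 − 230.8125)² / 230.8125 = 3.6909
  brown solid: (264 − 230.8125)² / 230.8125 = 4.7719
  brown white-spotted: (67 − 76.9375)² / 76.9375 = 1.2836
χ² = 3.9710 + 3.6909 + 4.7719 + 1.2836 = 13.7174 ≈ 13.717
Degrees of freedom = 4 − 1 = 3; critical value at α = 0.05 is 7.815.
Since 13.717 > 7.815, we reject the null hypothesis — the data do not fit the 9:3:3:1 ratio.

13.717; not consistent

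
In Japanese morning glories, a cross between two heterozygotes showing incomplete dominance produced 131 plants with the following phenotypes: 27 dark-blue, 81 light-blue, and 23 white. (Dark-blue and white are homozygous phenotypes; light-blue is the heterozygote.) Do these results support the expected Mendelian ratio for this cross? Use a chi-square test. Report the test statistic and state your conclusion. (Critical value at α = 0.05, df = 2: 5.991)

With incomplete dominance, a heterozygote × heterozygote cross gives a 1:2:1 phenotypic ratio.
Expected counts for N = 131 under a 1:2:1 ratio (total parts = 4):
  dark-blue: 131 × 1/4 = 32.75
  light-blue: 131 × 2/4 = 65.5
  white: 131 × 1/4 = 32.75
χ² = Σ (O − E)² / E
  dark-blue: (27 − 32.75)² / 32.75 = 1.0095
  light-blue: (81 − 65.5)² / 65.5 = 3.6679
  white: (23 − 32.75)² / 32.75 = 2.9027
χ² = 1.0095 + 3.6679 + 2.9027 = 7.5801 ≈ 7.580
Degrees of freedom = 3 − 1 = 2; critical value at α = 0.05 is 5.991.
Since 7.580 > 5.991, we reject the null hypothesis — the data do not fit the 1:2:1 ratio.

7.580; not consistent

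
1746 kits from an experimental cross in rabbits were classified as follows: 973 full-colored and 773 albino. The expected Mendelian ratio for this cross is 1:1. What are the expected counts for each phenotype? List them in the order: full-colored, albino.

873, 873

Expected counts for N = 1746 under a 1:1 ratio (total parts = 2):
  full-colored: 1746 × 1/2 = 873
  albino: 1746 × 1/2 = 873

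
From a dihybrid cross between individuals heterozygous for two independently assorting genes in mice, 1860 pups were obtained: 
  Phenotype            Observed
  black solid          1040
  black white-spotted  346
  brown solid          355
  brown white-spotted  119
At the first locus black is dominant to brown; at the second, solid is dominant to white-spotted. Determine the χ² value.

0.236

A dihybrid F₂ with independent assortment and complete dominance at both loci gives a 9:3:3:1 phenotypic ratio.
The 9:3:3:1 ratio has 16 parts, so with N = 1860 the expected counts are:
  black solid: 1860 × 9/16 = 1046.25
  black white-spotted: 1860 × 3/16 = 348.75
  brown solid: 1860 × 3/16 = 348.75
  brown white-spotted: 1860 × 1/16 = 116.25
χ² = Σ (O − E)² / E
  black solid: (1040 − 1046.25)² / 1046.25 = 0.0373
  black white-spotted: (346 − 348.75)² / 348.75 = 0.0217
  brown solid: (355 − 348.75)² / 348.75 = 0.1120
  brown white-spotted: (119 − 116.25)² / 116.25 = 0.0651
χ² = 0.0373 + 0.0217 + 0.1120 + 0.0651 = 0.2361 ≈ 0.236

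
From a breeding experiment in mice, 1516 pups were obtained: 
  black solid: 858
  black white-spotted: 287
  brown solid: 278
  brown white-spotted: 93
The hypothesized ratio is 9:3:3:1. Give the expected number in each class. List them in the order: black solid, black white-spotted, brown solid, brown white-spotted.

Under the 9:3:3:1 hypothesis (Σ ratio = 16, N = 1516):
  black solid: 1516 × 9/16 = 852.75
  black white-spotted: 1516 × 3/16 = 284.25
  brown solid: 1516 × 3/16 = 284.25
  brown white-spotted: 1516 × 1/16 = 94.75

852.75, 284.25, 284.25, 94.75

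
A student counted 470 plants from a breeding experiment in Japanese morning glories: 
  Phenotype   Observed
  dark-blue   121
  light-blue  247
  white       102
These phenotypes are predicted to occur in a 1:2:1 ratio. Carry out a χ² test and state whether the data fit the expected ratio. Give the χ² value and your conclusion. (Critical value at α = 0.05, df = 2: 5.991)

2.762; consistent

Expected counts for N = 470 under a 1:2:1 ratio (total parts = 4):
  dark-blue: 470 × 1/4 = 117.5
  light-blue: 470 × 2/4 = 235
  white: 470 × 1/4 = 117.5
χ² = Σ (O − E)² / E
  dark-blue: (121 − 117.5)² / 117.5 = 0.1043
  light-blue: (247 − 235)² / 235 = 0.6128
  white: (102 − 117.5)² / 117.5 = 2.0447
χ² = 0.1043 + 0.6128 + 2.0447 = 2.7618 ≈ 2.762
Degrees of freedom = 3 − 1 = 2; critical value at α = 0.05 is 5.991.
Since 2.762 < 5.991, we fail to reject the null hypothesis — the data are consistent with the 1:2:1 ratio.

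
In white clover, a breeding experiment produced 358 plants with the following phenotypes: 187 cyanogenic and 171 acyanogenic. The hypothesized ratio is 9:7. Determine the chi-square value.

2.345

Under the 9:7 hypothesis (Σ ratio = 16, N = 358):
  cyanogenic: 358 × 9/16 = 201.375
  acyanogenic: 358 × 7/16 = 156.625
χ² = Σ (O − E)² / E
  cyanogenic: (187 − 201.375)² / 201.375 = 1.0261
  acyanogenic: (171 − 156.625)² / 156.625 = 1.3193
χ² = 1.0261 + 1.3193 = 2.3454 ≈ 2.345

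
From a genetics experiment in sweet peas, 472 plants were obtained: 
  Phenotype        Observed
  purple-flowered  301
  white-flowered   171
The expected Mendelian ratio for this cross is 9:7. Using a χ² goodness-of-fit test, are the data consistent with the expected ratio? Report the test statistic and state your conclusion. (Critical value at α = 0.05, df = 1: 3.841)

10.850; not consistent

The 9:7 ratio has 16 parts, so with N = 472 the expected counts are:
  purple-flowered: 472 × 9/16 = 265.5
  white-flowered: 472 × 7/16 = 206.5
χ² = Σ (O − E)² / E
  purple-flowered: (301 − 265.5)² / 265.5 = 4.7467
  white-flowered: (171 − 206.5)² / 206.5 = 6.1029
χ² = 4.7467 + 6.1029 = 10.8496 ≈ 10.850
Degrees of freedom = 2 − 1 = 1; critical value at α = 0.05 is 3.841.
Since 10.850 > 3.841, we reject the null hypothesis — the data do not fit the 9:7 ratio.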